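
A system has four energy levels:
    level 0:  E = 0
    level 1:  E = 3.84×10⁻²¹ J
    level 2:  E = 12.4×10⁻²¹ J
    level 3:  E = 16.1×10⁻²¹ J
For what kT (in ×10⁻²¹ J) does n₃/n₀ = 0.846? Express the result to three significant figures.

96.3 ×10⁻²¹ J

n₃/n₀ = exp[−(E₃−E₀)/kT] = 0.846.
⇒ (E₃−E₀)/kT = ln(1/0.846) = ln(1.1820) = 0.16721.
kT = 16.1 ×10⁻²¹ J / 0.16721 = 96.3 ×10⁻²¹ J.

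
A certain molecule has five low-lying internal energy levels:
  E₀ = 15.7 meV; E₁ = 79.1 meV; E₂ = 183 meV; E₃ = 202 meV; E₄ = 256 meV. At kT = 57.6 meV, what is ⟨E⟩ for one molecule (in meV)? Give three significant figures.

Eᵢ/kT = 0.27257, 1.3733, 3.1771, 3.5069, 4.4444.
Z = Σ e^(−Eᵢ/kT) = e^(−0.27257) + e^(−1.3733) + e^(−3.1771) + e^(−3.5069) + e^(−4.4444) = 0.76142 + 0.25327 + 0.041706 + 0.029990 + 0.011744 = 1.0981.
⟨E⟩ = Σ Eᵢ e^(−Eᵢ/kT) / Z = (15.7·0.76142 + 79.1·0.25327 + 183·0.041706 + 202·0.029990 + 256·0.011744) / 1.0981 = 44.3 meV.

44.3 meV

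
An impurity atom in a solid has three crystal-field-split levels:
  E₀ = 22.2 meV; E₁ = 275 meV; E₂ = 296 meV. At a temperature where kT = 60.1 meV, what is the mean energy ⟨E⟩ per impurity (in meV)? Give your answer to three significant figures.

28.7 meV

Eᵢ/kT = 0.36938, 4.5757, 4.9251.
Z = Σ e^(−Eᵢ/kT) = e^(−0.36938) + e^(−4.5757) + e^(−4.9251) = 0.69116 + 0.010299 + 0.0072620 = 0.70872.
⟨E⟩ = Σ Eᵢ e^(−Eᵢ/kT) / Z = (22.2·0.69116 + 275·0.010299 + 296·0.0072620) / 0.70872 = 28.7 meV.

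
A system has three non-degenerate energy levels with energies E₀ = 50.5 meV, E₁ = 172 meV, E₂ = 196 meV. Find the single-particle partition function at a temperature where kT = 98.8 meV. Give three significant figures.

Eᵢ/kT = 0.51113, 1.7409, 1.9838.
Z = Σ e^(−Eᵢ/kT) = e^(−0.51113) + e^(−1.7409) + e^(−1.9838) = 0.59982 + 0.17536 + 0.13755 = 0.91273.

Z = 0.913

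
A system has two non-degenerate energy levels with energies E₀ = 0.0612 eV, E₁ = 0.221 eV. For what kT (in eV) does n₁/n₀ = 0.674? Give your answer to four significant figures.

0.4050 eV

n₁/n₀ = exp[−(E₁−E₀)/kT] = 0.674.
⇒ (E₁−E₀)/kT = ln(1/0.674) = ln(1.48368) = 0.394525.
kT = 0.1598 eV / 0.394525 = 0.4050 eV.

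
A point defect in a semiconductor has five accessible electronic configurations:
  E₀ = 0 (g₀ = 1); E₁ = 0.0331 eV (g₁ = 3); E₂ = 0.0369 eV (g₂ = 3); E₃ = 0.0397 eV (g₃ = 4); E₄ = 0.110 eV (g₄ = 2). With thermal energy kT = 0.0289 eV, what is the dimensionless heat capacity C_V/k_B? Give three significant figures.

0.408

Eᵢ/kT = 0, 1.1453, 1.2768, 1.3737, 3.8062.
Z = Σ gᵢe^(−Eᵢ/kT) = 1·e^(−0) + 3·e^(−1.1453) + 3·e^(−1.2768) + 4·e^(−1.3737) + 2·e^(−3.8062) = 1.0000 + 0.95439 + 0.83679 + 1.0127 + 0.044465 = 3.8483.
⟨E⟩ = 0.027951 eV, ⟨E²⟩ = 0.0011224 eV².
C_V/k_B = (⟨E²⟩ − ⟨E⟩²)/(kT)² = (0.0011224 − 0.00078126)/0.00083521 = 0.408.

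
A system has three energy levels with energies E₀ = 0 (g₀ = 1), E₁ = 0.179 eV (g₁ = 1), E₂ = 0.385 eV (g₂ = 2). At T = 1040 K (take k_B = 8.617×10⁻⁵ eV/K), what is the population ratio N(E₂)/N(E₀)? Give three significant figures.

0.0272

k_BT = 8.617×10⁻⁵ × 1040 K = 0.089617 eV.
n₂/n₀ = (g₂/g₀) exp[−(E₂−E₀)/kT] = (2/1) × exp(−(0.385 eV)/(0.089617 eV)) = (2/1) × exp(-4.2961) = 0.0272.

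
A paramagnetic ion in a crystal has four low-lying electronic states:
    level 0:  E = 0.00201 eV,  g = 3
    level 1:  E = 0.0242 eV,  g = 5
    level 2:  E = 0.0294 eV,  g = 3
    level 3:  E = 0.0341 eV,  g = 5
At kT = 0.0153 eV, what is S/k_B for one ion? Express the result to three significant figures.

2.40

Eᵢ/kT = 0.13137, 1.5817, 1.9216, 2.2288.
Z = Σ gᵢe^(−Eᵢ/kT) = 3·e^(−0.13137) + 5·e^(−1.5817) + 3·e^(−1.9216) + 5·e^(−2.2288) = 2.6307 + 1.0281 + 0.43912 + 0.53829 = 4.6362.
⟨E⟩ = Σ EᵢPᵢ = 0.013251 eV.
S/k_B = ln Z + ⟨E⟩/kT = ln(4.6362) + 0.013251/0.0153 = 1.5339 + 0.86608 = 2.40.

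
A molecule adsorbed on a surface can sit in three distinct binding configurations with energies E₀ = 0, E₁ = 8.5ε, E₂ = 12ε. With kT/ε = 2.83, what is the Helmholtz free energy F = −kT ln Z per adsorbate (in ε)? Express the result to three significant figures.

Eᵢ/kT = 0, 3.0035, 4.2403.
Z = Σ e^(−Eᵢ/kT) = e^(−0) + e^(−3.0035) + e^(−4.2403) = 1.0000 + 0.049613 + 0.014403 = 1.0640.
F = −kT ln Z = −2.83 × ln(1.0640) = −2.83 × 0.062035 = -0.176 ε.

-0.176 ε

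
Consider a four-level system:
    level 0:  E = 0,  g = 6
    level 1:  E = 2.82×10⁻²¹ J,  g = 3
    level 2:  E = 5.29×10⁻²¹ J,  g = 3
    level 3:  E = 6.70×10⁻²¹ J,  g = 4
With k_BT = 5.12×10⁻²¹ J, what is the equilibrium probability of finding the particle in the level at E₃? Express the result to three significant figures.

0.109

Eᵢ/kT = 0, 0.55078, 1.0332, 1.3086.
Z = Σ gᵢe^(−Eᵢ/kT) = 6·e^(−0) + 3·e^(−0.55078) + 3·e^(−1.0332) + 4·e^(−1.3086) = 6.0000 + 1.7295 + 1.0676 + 1.0808 = 9.8779.
P₃ = g₃ e^(−E₃/kT) / Z = 1.0808/9.8779 = 0.109.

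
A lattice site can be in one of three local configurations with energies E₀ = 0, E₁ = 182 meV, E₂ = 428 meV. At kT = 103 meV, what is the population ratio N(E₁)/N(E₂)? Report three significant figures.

n₁/n₂ = exp[−(E₁−E₂)/kT] = exp(−(-246 meV)/(103 meV)) = exp(2.3883) = 10.9.

10.9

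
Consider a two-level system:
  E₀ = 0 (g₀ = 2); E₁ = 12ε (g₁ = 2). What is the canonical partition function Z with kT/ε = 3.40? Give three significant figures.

Z = 2.06

Eᵢ/kT = 0, 3.5294.
Z = Σ gᵢe^(−Eᵢ/kT) = 2·e^(−0) + 2·e^(−3.5294) = 2.0000 + 0.058645 = 2.0586.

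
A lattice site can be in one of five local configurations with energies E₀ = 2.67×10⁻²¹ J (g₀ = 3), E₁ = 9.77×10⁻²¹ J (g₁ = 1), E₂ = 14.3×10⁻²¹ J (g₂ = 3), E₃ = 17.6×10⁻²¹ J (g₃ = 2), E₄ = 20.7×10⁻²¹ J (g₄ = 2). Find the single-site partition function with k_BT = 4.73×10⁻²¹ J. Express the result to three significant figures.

Z = 2.05

Eᵢ/kT = 0.56448, 2.0655, 3.0233, 3.7209, 4.3763.
Z = Σ gᵢe^(−Eᵢ/kT) = 3·e^(−0.56448) + 1·e^(−2.0655) + 3·e^(−3.0233) + 2·e^(−3.7209) + 2·e^(−4.3763) = 1.7060 + 0.12675 + 0.14592 + 0.048424 + 0.025144 = 2.0522.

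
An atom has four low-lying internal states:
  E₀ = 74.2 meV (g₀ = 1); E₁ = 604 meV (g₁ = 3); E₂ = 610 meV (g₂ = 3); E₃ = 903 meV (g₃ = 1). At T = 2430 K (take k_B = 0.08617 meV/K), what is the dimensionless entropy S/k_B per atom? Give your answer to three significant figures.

1.25

k_BT = 0.08617 × 2430 K = 209.39 meV.
Eᵢ/kT = 0.35436, 2.8846, 2.9132, 4.3125.
Z = Σ gᵢe^(−Eᵢ/kT) = 1·e^(−0.35436) + 3·e^(−2.8846) + 3·e^(−2.9132) + 1·e^(−4.3125) = 0.70162 + 0.16763 + 0.16291 + 0.013400 = 1.0456.
⟨E⟩ = Σ EᵢPᵢ = 253.24 meV.
S/k_B = ln Z + ⟨E⟩/kT = ln(1.0456) + 253.24/209.39 = 0.044591 + 1.2094 = 1.25.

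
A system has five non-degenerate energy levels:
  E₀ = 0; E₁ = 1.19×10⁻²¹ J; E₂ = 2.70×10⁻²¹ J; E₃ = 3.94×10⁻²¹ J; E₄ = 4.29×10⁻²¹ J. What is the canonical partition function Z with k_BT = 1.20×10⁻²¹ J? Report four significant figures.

Eᵢ/kT = 0, 0.991667, 2.25000, 3.28333, 3.57500.
Z = Σ e^(−Eᵢ/kT) = e^(−0) + e^(−0.991667) + e^(−2.25000) + e^(−3.28333) + e^(−3.57500) = 1.00000 + 0.370958 + 0.105399 + 0.0375032 + 0.0280154 = 1.54188.

Z = 1.542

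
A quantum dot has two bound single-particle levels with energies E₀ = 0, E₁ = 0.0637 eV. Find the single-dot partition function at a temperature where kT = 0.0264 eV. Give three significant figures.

Eᵢ/kT = 0, 2.4129.
Z = Σ e^(−Eᵢ/kT) = e^(−0) + e^(−2.4129) = 1.0000 + 0.089555 = 1.0896.

Z = 1.09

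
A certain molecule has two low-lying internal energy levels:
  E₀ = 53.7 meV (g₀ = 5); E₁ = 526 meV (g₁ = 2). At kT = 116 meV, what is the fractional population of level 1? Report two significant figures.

Eᵢ/kT = 0.4629, 4.534.
Z = Σ gᵢe^(−Eᵢ/kT) = 5·e^(−0.4629) + 2·e^(−4.534) = 3.147 + 0.02148 = 3.168.
P₁ = g₁ e^(−E₁/kT) / Z = 0.02148/3.168 = 0.0068.

0.0068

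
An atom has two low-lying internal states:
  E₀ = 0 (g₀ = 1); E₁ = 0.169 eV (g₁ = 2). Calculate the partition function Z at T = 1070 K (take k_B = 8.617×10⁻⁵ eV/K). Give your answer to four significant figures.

k_BT = 8.617×10⁻⁵ × 1070 K = 0.0922019 eV.
Eᵢ/kT = 0, 1.83293.
Z = Σ gᵢe^(−Eᵢ/kT) = 1·e^(−0) + 2·e^(−1.83293) = 1.00000 + 0.319888 = 1.31989.

Z = 1.320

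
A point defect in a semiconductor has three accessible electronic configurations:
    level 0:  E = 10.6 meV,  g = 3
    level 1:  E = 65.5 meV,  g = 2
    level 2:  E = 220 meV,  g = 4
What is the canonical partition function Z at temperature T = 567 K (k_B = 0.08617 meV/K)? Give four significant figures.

k_BT = 0.08617 × 567 K = 48.8584 meV.
Eᵢ/kT = 0.216953, 1.34061, 4.50281.
Z = Σ gᵢe^(−Eᵢ/kT) = 3·e^(−0.216953) + 2·e^(−1.34061) + 4·e^(−4.50281) = 2.41490 + 0.523372 + 0.0443113 = 2.98258.

Z = 2.983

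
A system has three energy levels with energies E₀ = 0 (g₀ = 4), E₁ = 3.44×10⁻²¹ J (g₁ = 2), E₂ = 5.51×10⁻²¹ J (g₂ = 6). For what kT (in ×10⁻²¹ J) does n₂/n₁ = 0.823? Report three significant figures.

n₂/n₁ = (g₂/g₁) exp[−(E₂−E₁)/kT] = 0.823.
⇒ (E₂−E₁)/kT = ln((6/2)/0.823) = ln(3.6452) = 1.2934.
kT = 2.07 ×10⁻²¹ J / 1.2934 = 1.60 ×10⁻²¹ J.

1.60 ×10⁻²¹ J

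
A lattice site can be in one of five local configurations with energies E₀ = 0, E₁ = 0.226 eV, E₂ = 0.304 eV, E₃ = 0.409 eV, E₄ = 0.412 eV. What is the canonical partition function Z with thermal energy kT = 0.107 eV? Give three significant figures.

Eᵢ/kT = 0, 2.1121, 2.8411, 3.8224, 3.8505.
Z = Σ e^(−Eᵢ/kT) = e^(−0) + e^(−2.1121) + e^(−2.8411) + e^(−3.8224) + e^(−3.8505) = 1.0000 + 0.12098 + 0.058361 + 0.021875 + 0.021269 = 1.2225.

Z = 1.22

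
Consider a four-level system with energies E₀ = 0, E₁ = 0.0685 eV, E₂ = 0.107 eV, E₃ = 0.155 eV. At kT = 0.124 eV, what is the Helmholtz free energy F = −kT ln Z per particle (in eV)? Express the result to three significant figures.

-0.102 eV

Eᵢ/kT = 0, 0.55242, 0.86290, 1.2500.
Z = Σ e^(−Eᵢ/kT) = e^(−0) + e^(−0.55242) + e^(−0.86290) + e^(−1.2500) = 1.0000 + 0.57556 + 0.42194 + 0.28650 = 2.2840.
F = −kT ln Z = −0.124 × ln(2.2840) = −0.124 × 0.82593 = -0.102 eV.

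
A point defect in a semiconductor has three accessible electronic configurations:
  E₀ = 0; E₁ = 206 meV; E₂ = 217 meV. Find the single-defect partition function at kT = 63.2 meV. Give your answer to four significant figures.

Eᵢ/kT = 0, 3.25949, 3.43354.
Z = Σ e^(−Eᵢ/kT) = e^(−0) + e^(−3.25949) + e^(−3.43354) = 1.00000 + 0.0384080 + 0.0322725 = 1.07068.

Z = 1.071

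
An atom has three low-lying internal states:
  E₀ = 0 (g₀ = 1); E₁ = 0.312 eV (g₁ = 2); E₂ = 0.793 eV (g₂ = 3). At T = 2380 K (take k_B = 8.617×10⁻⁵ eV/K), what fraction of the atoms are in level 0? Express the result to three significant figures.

k_BT = 8.617×10⁻⁵ × 2380 K = 0.20508 eV.
Eᵢ/kT = 0, 1.5214, 3.8668.
Z = Σ gᵢe^(−Eᵢ/kT) = 1·e^(−0) + 2·e^(−1.5214) + 3·e^(−3.8668) = 1.0000 + 0.43681 + 0.062776 = 1.4996.
P₀ = g₀ e^(−E₀/kT) / Z = 1.0000/1.4996 = 0.667.

0.667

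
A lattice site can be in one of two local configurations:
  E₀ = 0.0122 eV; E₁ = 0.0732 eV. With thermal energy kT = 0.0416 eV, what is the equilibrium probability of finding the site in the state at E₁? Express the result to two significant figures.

0.19

Eᵢ/kT = 0.2933, 1.760.
Z = Σ e^(−Eᵢ/kT) = e^(−0.2933) + e^(−1.760) = 0.7458 + 0.1720 = 0.9178.
P₁ = e^(−E₁/kT) / Z = 0.1720/0.9178 = 0.19.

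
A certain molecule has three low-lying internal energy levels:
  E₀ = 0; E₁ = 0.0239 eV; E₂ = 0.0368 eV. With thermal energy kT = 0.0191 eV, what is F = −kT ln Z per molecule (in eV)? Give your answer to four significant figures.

Eᵢ/kT = 0, 1.25131, 1.92670.
Z = Σ e^(−Eᵢ/kT) = e^(−0) + e^(−1.25131) + e^(−1.92670) = 1.00000 + 0.286130 + 0.145628 = 1.43176.
F = −kT ln Z = −0.0191 × ln(1.43176) = −0.0191 × 0.358904 = -0.006855 eV.

-0.006855 eV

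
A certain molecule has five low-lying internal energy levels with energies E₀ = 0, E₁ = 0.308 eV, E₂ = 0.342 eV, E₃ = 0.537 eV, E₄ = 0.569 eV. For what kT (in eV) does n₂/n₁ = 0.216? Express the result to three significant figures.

0.0222 eV

n₂/n₁ = exp[−(E₂−E₁)/kT] = 0.216.
⇒ (E₂−E₁)/kT = ln(1/0.216) = ln(4.6296) = 1.5325.
kT = 0.034 eV / 1.5325 = 0.0222 eV.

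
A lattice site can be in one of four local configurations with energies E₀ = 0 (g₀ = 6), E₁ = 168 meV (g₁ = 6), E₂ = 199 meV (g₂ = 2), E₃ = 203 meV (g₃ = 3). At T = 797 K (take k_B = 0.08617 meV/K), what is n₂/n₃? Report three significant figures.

0.707

k_BT = 0.08617 × 797 K = 68.677 meV.
n₂/n₃ = (g₂/g₃) exp[−(E₂−E₃)/kT] = (2/3) × exp(−(-4 meV)/(68.677 meV)) = (2/3) × exp(0.058244) = 0.707.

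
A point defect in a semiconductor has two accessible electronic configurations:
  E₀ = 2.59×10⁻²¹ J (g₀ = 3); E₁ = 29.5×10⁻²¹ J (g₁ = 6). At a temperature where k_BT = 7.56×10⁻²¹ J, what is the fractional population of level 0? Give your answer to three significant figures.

Eᵢ/kT = 0.34259, 3.9021.
Z = Σ gᵢe^(−Eᵢ/kT) = 3·e^(−0.34259) + 6·e^(−3.9021) = 2.1298 + 0.12120 = 2.2510.
P₀ = g₀ e^(−E₀/kT) / Z = 2.1298/2.2510 = 0.946.

0.946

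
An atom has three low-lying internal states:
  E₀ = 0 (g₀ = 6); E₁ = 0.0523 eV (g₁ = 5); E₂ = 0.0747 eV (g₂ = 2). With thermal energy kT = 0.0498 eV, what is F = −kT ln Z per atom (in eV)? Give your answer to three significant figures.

Eᵢ/kT = 0, 1.0502, 1.5000.
Z = Σ gᵢe^(−Eᵢ/kT) = 6·e^(−0) + 5·e^(−1.0502) + 2·e^(−1.5000) = 6.0000 + 1.7493 + 0.44626 = 8.1956.
F = −kT ln Z = −0.0498 × ln(8.1956) = −0.0498 × 2.1036 = -0.105 eV.

-0.105 eV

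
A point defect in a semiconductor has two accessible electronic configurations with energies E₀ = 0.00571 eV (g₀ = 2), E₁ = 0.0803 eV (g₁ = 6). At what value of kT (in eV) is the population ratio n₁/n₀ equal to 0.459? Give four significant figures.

n₁/n₀ = (g₁/g₀) exp[−(E₁−E₀)/kT] = 0.459.
⇒ (E₁−E₀)/kT = ln((6/2)/0.459) = ln(6.53595) = 1.87732.
kT = 0.07459 eV / 1.87732 = 0.03973 eV.

0.03973 eV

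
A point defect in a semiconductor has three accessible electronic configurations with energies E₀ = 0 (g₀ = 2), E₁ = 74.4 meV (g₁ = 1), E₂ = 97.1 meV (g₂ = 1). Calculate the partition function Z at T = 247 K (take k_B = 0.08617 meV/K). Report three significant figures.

Z = 2.04

k_BT = 0.08617 × 247 K = 21.284 meV.
Eᵢ/kT = 0, 3.4956, 4.5621.
Z = Σ gᵢe^(−Eᵢ/kT) = 2·e^(−0) + 1·e^(−3.4956) + 1·e^(−4.5621) = 2.0000 + 0.030331 + 0.010440 = 2.0408.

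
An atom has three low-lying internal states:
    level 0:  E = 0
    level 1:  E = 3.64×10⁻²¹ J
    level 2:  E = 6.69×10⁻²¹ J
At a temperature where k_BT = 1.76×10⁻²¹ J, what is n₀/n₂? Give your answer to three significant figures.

44.8

n₀/n₂ = exp[−(E₀−E₂)/kT] = exp(−(-6.69 ×10⁻²¹ J)/(1.76 ×10⁻²¹ J)) = exp(3.8011) = 44.8.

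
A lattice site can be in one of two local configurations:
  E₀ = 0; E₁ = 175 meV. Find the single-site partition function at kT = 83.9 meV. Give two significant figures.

Eᵢ/kT = 0, 2.086.
Z = Σ e^(−Eᵢ/kT) = e^(−0) + e^(−2.086) = 1.000 + 0.1242 = 1.124.

Z = 1.1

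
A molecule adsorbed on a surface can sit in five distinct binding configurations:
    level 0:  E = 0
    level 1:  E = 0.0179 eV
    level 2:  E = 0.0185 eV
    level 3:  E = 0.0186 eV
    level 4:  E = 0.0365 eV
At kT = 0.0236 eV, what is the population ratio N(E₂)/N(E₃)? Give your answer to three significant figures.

1.00

n₂/n₃ = exp[−(E₂−E₃)/kT] = exp(−(-0.0001 eV)/(0.0236 eV)) = exp(0.0042373) = 1.00.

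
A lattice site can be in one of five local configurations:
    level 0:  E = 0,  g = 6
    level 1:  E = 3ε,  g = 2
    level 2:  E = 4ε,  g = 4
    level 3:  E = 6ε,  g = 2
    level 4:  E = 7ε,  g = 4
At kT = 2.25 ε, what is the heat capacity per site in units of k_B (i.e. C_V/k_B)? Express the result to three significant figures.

0.628

Eᵢ/kT = 0, 1.3333, 1.7778, 2.6667, 3.1111.
Z = Σ gᵢe^(−Eᵢ/kT) = 6·e^(−0) + 2·e^(−1.3333) + 4·e^(−1.7778) + 2·e^(−2.6667) + 4·e^(−3.1111) = 6.0000 + 0.52721 + 0.67604 + 0.13896 + 0.17821 = 7.5204.
⟨E⟩ = 0.84663 ε, ⟨E²⟩ = 3.8956 ε².
C_V/k_B = (⟨E²⟩ − ⟨E⟩²)/(kT)² = (3.8956 − 0.71678)/5.0625 = 0.628.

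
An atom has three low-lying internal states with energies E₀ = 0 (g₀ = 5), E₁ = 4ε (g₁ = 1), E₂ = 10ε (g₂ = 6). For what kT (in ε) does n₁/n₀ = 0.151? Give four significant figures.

14.23 ε

n₁/n₀ = (g₁/g₀) exp[−(E₁−E₀)/kT] = 0.151.
⇒ (E₁−E₀)/kT = ln((1/5)/0.151) = ln(1.32450) = 0.281035.
kT = 4ε / 0.281035 = 14.23 ε.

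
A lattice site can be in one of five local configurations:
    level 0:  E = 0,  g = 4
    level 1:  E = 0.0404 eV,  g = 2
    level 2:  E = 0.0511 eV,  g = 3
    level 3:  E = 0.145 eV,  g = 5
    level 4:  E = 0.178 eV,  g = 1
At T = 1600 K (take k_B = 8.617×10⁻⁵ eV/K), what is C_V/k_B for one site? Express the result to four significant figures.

0.1668

k_BT = 8.617×10⁻⁵ × 1600 K = 0.137872 eV.
Eᵢ/kT = 0, 0.293025, 0.370634, 1.05170, 1.29105.
Z = Σ gᵢe^(−Eᵢ/kT) = 4·e^(−0) + 2·e^(−0.293025) + 3·e^(−0.370634) + 5·e^(−1.05170) + 1·e^(−1.29105) = 4.00000 + 1.49201 + 2.07089 + 1.74672 + 0.274982 = 9.58460.
⟨E⟩ = 0.0488618 eV, ⟨E²⟩ = 0.00555892 eV².
C_V/k_B = (⟨E²⟩ − ⟨E⟩²)/(kT)² = (0.00555892 − 0.00238748)/0.0190087 = 0.1668.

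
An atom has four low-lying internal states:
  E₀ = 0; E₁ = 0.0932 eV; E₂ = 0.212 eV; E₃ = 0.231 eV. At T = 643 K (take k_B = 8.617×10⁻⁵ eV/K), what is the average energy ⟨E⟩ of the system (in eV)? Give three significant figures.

0.0209 eV

k_BT = 8.617×10⁻⁵ × 643 K = 0.055407 eV.
Eᵢ/kT = 0, 1.6821, 3.8262, 4.1691.
Z = Σ e^(−Eᵢ/kT) = e^(−0) + e^(−1.6821) + e^(−3.8262) + e^(−4.1691) = 1.0000 + 0.18598 + 0.021792 + 0.015466 = 1.2232.
⟨E⟩ = Σ Eᵢ e^(−Eᵢ/kT) / Z = (0·1.0000 + 0.0932·0.18598 + 0.212·0.021792 + 0.231·0.015466) / 1.2232 = 0.0209 eV.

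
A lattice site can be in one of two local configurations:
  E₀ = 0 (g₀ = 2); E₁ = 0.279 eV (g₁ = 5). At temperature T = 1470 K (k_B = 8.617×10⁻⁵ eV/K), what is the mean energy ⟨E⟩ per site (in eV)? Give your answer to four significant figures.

k_BT = 8.617×10⁻⁵ × 1470 K = 0.126670 eV.
Eᵢ/kT = 0, 2.20257.
Z = Σ gᵢe^(−Eᵢ/kT) = 2·e^(−0) + 5·e^(−2.20257) = 2.00000 + 0.552594 = 2.55259.
⟨E⟩ = Σ Eᵢ gᵢe^(−Eᵢ/kT) / Z = (0·2.00000 + 0.279·0.552594) / 2.55259 = 0.06040 eV.

0.06040 eV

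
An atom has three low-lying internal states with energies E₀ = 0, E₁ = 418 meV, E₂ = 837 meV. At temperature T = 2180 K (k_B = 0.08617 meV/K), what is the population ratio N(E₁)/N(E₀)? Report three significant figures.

k_BT = 0.08617 × 2180 K = 187.85 meV.
n₁/n₀ = exp[−(E₁−E₀)/kT] = exp(−(418 meV)/(187.85 meV)) = exp(-2.2252) = 0.108.

0.108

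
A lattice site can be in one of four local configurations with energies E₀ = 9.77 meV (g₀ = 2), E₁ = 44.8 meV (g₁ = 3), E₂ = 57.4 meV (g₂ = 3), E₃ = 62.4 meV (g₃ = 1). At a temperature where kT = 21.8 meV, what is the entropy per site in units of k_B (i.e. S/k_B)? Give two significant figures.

Eᵢ/kT = 0.4482, 2.055, 2.633, 2.862.
Z = Σ gᵢe^(−Eᵢ/kT) = 2·e^(−0.4482) + 3·e^(−2.055) + 3·e^(−2.633) + 1·e^(−2.862) = 1.278 + 0.3843 + 0.2156 + 0.05715 = 1.935.
⟨E⟩ = Σ EᵢPᵢ = 23.59 meV.
S/k_B = ln Z + ⟨E⟩/kT = ln(1.935) + 23.59/21.8 = 0.6601 + 1.082 = 1.7.

1.7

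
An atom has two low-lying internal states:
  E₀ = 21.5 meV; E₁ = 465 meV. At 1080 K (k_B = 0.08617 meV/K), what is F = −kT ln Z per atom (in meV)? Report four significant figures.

20.71 meV

k_BT = 0.08617 × 1080 K = 93.0636 meV.
Eᵢ/kT = 0.231025, 4.99658.
Z = Σ e^(−Eᵢ/kT) = e^(−0.231025) + e^(−4.99658) = 0.793720 + 0.00676103 = 0.800481.
F = −kT ln Z = −93.0636 × ln(0.800481) = −93.0636 × -0.222542 = 20.71 meV.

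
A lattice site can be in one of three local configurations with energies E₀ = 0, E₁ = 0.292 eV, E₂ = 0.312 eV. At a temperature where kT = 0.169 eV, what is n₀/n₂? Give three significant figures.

n₀/n₂ = exp[−(E₀−E₂)/kT] = exp(−(-0.312 eV)/(0.169 eV)) = exp(1.8462) = 6.34.

6.34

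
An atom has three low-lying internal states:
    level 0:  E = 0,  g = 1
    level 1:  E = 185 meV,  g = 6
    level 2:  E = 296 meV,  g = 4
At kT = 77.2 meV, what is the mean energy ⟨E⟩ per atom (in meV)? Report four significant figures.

77.57 meV

Eᵢ/kT = 0, 2.39637, 3.83420.
Z = Σ gᵢe^(−Eᵢ/kT) = 1·e^(−0) + 6·e^(−2.39637) + 4·e^(−3.83420) = 1.00000 + 0.546287 + 0.0864745 = 1.63276.
⟨E⟩ = Σ Eᵢ gᵢe^(−Eᵢ/kT) / Z = (0·1.00000 + 185·0.546287 + 296·0.0864745) / 1.63276 = 77.57 meV.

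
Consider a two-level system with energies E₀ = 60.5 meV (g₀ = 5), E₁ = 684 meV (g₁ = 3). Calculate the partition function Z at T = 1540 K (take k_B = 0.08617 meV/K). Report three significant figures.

k_BT = 0.08617 × 1540 K = 132.70 meV.
Eᵢ/kT = 0.45592, 5.1545.
Z = Σ gᵢe^(−Eᵢ/kT) = 5·e^(−0.45592) + 3·e^(−5.1545) = 3.1693 + 0.017320 = 3.1866.

Z = 3.19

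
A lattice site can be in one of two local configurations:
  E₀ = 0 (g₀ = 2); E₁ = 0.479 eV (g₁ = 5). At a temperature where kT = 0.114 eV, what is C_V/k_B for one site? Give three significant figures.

Eᵢ/kT = 0, 4.2018.
Z = Σ gᵢe^(−Eᵢ/kT) = 2·e^(−0) + 5·e^(−4.2018) = 2.0000 + 0.074843 = 2.0748.
⟨E⟩ = 0.017279 eV, ⟨E²⟩ = 0.0082765 eV².
C_V/k_B = (⟨E²⟩ − ⟨E⟩²)/(kT)² = (0.0082765 − 0.00029856)/0.012996 = 0.614.

0.614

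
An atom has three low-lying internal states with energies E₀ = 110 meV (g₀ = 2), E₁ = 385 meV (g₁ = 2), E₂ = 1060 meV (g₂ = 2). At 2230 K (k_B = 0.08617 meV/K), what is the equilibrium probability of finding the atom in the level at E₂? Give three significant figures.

0.00572

k_BT = 0.08617 × 2230 K = 192.16 meV.
Eᵢ/kT = 0.57244, 2.0035, 5.5162.
Z = Σ gᵢe^(−Eᵢ/kT) = 2·e^(−0.57244) + 2·e^(−2.0035) + 2·e^(−5.5162) = 1.1283 + 0.26972 + 0.0080422 = 1.4061.
P₂ = g₂ e^(−E₂/kT) / Z = 0.0080422/1.4061 = 0.00572.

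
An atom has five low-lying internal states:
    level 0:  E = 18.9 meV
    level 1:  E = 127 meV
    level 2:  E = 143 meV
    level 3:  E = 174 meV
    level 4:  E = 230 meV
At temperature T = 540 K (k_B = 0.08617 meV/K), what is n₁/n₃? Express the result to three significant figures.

k_BT = 0.08617 × 540 K = 46.532 meV.
n₁/n₃ = exp[−(E₁−E₃)/kT] = exp(−(-47 meV)/(46.532 meV)) = exp(1.0101) = 2.75.

2.75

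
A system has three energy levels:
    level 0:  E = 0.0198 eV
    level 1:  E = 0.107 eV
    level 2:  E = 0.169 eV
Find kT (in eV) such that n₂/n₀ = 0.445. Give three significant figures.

n₂/n₀ = exp[−(E₂−E₀)/kT] = 0.445.
⇒ (E₂−E₀)/kT = ln(1/0.445) = ln(2.2472) = 0.80968.
kT = 0.1492 eV / 0.80968 = 0.184 eV.

0.184 eV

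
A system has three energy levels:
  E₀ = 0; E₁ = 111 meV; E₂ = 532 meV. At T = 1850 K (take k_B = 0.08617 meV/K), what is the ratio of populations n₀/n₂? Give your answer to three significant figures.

28.1

k_BT = 0.08617 × 1850 K = 159.41 meV.
n₀/n₂ = exp[−(E₀−E₂)/kT] = exp(−(-532 meV)/(159.41 meV)) = exp(3.3373) = 28.1.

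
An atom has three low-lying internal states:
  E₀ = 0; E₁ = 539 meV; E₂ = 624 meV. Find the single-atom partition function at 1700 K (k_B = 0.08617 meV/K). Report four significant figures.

k_BT = 0.08617 × 1700 K = 146.489 meV.
Eᵢ/kT = 0, 3.67946, 4.25971.
Z = Σ e^(−Eᵢ/kT) = e^(−0) + e^(−3.67946) + e^(−4.25971) = 1.00000 + 0.0252366 + 0.0141264 = 1.03936.

Z = 1.039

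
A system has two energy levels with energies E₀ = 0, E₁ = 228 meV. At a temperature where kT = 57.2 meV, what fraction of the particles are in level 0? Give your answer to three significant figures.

Eᵢ/kT = 0, 3.9860.
Z = Σ e^(−Eᵢ/kT) = e^(−0) + e^(−3.9860) = 1.0000 + 0.018574 = 1.0186.
P₀ = e^(−E₀/kT) / Z = 1.0000/1.0186 = 0.982.

0.982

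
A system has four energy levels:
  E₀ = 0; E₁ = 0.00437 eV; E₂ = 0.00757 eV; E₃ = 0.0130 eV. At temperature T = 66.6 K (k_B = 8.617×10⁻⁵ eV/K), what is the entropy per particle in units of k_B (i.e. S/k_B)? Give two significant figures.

k_BT = 8.617×10⁻⁵ × 66.6 K = 0.005739 eV.
Eᵢ/kT = 0, 0.7615, 1.319, 2.265.
Z = Σ e^(−Eᵢ/kT) = e^(−0) + e^(−0.7615) + e^(−1.319) + e^(−2.265) = 1.000 + 0.4670 + 0.2674 + 0.1038 = 1.838.
⟨E⟩ = Σ EᵢPᵢ = 0.002946 eV.
S/k_B = ln Z + ⟨E⟩/kT = ln(1.838) + 0.002946/0.005739 = 0.6087 + 0.5133 = 1.1.

1.1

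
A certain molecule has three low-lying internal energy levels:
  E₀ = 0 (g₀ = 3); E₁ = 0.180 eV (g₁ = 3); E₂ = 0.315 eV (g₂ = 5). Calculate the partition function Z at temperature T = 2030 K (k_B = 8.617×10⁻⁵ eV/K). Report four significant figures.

Z = 4.898

k_BT = 8.617×10⁻⁵ × 2030 K = 0.174925 eV.
Eᵢ/kT = 0, 1.02901, 1.80077.
Z = Σ gᵢe^(−Eᵢ/kT) = 3·e^(−0) + 3·e^(−1.02901) + 5·e^(−1.80077) = 3.00000 + 1.07208 + 0.825858 = 4.89794.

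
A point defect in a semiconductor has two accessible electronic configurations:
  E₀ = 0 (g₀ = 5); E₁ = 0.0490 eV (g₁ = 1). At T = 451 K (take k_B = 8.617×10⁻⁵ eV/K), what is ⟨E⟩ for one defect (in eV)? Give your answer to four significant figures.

0.002628 eV

k_BT = 8.617×10⁻⁵ × 451 K = 0.0388627 eV.
Eᵢ/kT = 0, 1.26085.
Z = Σ gᵢe^(−Eᵢ/kT) = 5·e^(−0) + 1·e^(−1.26085) = 5.00000 + 0.283413 = 5.28341.
⟨E⟩ = Σ Eᵢ gᵢe^(−Eᵢ/kT) / Z = (0·5.00000 + 0.0490·0.283413) / 5.28341 = 0.002628 eV.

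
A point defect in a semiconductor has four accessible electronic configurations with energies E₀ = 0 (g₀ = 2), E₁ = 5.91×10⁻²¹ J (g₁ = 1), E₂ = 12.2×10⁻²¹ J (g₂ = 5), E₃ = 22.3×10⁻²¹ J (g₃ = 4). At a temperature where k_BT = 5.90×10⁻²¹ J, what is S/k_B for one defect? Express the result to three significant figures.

Eᵢ/kT = 0, 1.0017, 2.0678, 3.7797.
Z = Σ gᵢe^(−Eᵢ/kT) = 2·e^(−0) + 1·e^(−1.0017) + 5·e^(−2.0678) + 4·e^(−3.7797) = 2.0000 + 0.36725 + 0.63232 + 0.091318 = 3.0909.
⟨E⟩ = Σ EᵢPᵢ = 3.8569 ×10⁻²¹ J.
S/k_B = ln Z + ⟨E⟩/kT = ln(3.0909) + 3.8569/5.90 = 1.1285 + 0.65371 = 1.78.

1.78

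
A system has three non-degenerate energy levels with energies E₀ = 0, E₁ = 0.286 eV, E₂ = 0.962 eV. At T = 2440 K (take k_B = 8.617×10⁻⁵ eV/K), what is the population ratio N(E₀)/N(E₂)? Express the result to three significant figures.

97.1

k_BT = 8.617×10⁻⁵ × 2440 K = 0.21025 eV.
n₀/n₂ = exp[−(E₀−E₂)/kT] = exp(−(-0.962 eV)/(0.21025 eV)) = exp(4.5755) = 97.1.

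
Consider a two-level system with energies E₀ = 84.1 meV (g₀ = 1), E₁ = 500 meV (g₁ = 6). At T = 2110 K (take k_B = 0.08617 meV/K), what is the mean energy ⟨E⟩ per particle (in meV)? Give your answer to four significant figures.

241.5 meV

k_BT = 0.08617 × 2110 K = 181.819 meV.
Eᵢ/kT = 0.462548, 2.74999.
Z = Σ gᵢe^(−Eᵢ/kT) = 1·e^(−0.462548) + 6·e^(−2.74999) = 0.629677 + 0.383571 = 1.01325.
⟨E⟩ = Σ Eᵢ gᵢe^(−Eᵢ/kT) / Z = (84.1·0.629677 + 500·0.383571) / 1.01325 = 241.5 meV.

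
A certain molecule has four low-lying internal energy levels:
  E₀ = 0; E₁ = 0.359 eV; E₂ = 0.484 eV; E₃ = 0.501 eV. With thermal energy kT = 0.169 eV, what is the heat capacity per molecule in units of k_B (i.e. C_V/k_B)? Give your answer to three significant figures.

0.974

Eᵢ/kT = 0, 2.1243, 2.8639, 2.9645.
Z = Σ e^(−Eᵢ/kT) = e^(−0) + e^(−2.1243) + e^(−2.8639) + e^(−2.9645) = 1.0000 + 0.11952 + 0.057046 + 0.051586 = 1.2282.
⟨E⟩ = 0.078458 eV, ⟨E²⟩ = 0.033965 eV².
C_V/k_B = (⟨E²⟩ − ⟨E⟩²)/(kT)² = (0.033965 − 0.0061557)/0.028561 = 0.974.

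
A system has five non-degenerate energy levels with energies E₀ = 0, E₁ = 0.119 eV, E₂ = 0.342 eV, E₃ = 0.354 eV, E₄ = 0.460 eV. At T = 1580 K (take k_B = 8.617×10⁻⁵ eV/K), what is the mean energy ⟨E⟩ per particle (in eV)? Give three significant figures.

0.0743 eV

k_BT = 8.617×10⁻⁵ × 1580 K = 0.13615 eV.
Eᵢ/kT = 0, 0.87404, 2.5119, 2.6001, 3.3786.
Z = Σ e^(−Eᵢ/kT) = e^(−0) + e^(−0.87404) + e^(−2.5119) + e^(−2.6001) + e^(−3.3786) = 1.0000 + 0.41726 + 0.081114 + 0.074266 + 0.034095 = 1.6067.
⟨E⟩ = Σ Eᵢ e^(−Eᵢ/kT) / Z = (0·1.0000 + 0.119·0.41726 + 0.342·0.081114 + 0.354·0.074266 + 0.460·0.034095) / 1.6067 = 0.0743 eV.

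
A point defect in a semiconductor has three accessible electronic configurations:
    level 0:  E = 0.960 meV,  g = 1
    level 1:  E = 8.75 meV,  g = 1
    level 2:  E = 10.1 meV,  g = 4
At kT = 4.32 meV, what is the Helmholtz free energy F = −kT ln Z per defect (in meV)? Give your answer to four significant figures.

Eᵢ/kT = 0.222222, 2.02546, 2.33796.
Z = Σ gᵢe^(−Eᵢ/kT) = 1·e^(−0.222222) + 1·e^(−2.02546) + 4·e^(−2.33796) = 0.800738 + 0.131933 + 0.386097 = 1.31877.
F = −kT ln Z = −4.32 × ln(1.31877) = −4.32 × 0.276699 = -1.195 meV.

-1.195 meV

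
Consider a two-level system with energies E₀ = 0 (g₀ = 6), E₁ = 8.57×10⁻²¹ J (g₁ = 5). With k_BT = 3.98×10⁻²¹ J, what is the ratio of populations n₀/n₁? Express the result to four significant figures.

10.34

n₀/n₁ = (g₀/g₁) exp[−(E₀−E₁)/kT] = (6/5) × exp(−(-8.57 ×10⁻²¹ J)/(3.98 ×10⁻²¹ J)) = (6/5) × exp(2.15327) = 10.34.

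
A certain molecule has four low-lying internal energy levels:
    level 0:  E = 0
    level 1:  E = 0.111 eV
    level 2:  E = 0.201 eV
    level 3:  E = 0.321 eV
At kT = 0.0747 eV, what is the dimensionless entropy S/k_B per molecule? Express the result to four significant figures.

0.7097

Eᵢ/kT = 0, 1.48594, 2.69076, 4.29719.
Z = Σ e^(−Eᵢ/kT) = e^(−0) + e^(−1.48594) + e^(−2.69076) + e^(−4.29719) = 1.00000 + 0.226290 + 0.0678294 + 0.0136067 = 1.30773.
⟨E⟩ = Σ EᵢPᵢ = 0.0329729 eV.
S/k_B = ln Z + ⟨E⟩/kT = ln(1.30773) + 0.0329729/0.0747 = 0.268293 + 0.441404 = 0.7097.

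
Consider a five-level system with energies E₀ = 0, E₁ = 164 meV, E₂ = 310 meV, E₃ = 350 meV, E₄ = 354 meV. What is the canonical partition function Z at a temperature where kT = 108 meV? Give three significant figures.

Z = 1.35

Eᵢ/kT = 0, 1.5185, 2.8704, 3.2407, 3.2778.
Z = Σ e^(−Eᵢ/kT) = e^(−0) + e^(−1.5185) + e^(−2.8704) + e^(−3.2407) + e^(−3.2778) = 1.0000 + 0.21904 + 0.056676 + 0.039136 + 0.037711 = 1.3526.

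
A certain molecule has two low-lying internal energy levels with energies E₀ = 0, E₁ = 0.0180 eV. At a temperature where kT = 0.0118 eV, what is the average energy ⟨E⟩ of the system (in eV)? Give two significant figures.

0.0032 eV

Eᵢ/kT = 0, 1.525.
Z = Σ e^(−Eᵢ/kT) = e^(−0) + e^(−1.525) = 1.000 + 0.2176 = 1.218.
⟨E⟩ = Σ Eᵢ e^(−Eᵢ/kT) / Z = (0·1.000 + 0.0180·0.2176) / 1.218 = 0.0032 eV.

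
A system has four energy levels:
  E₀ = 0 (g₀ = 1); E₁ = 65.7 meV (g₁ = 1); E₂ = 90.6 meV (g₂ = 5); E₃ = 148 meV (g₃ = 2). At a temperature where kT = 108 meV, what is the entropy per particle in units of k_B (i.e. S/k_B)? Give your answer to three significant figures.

Eᵢ/kT = 0, 0.60833, 0.83889, 1.3704.
Z = Σ gᵢe^(−Eᵢ/kT) = 1·e^(−0) + 1·e^(−0.60833) + 5·e^(−0.83889) + 2·e^(−1.3704) = 1.0000 + 0.54426 + 2.1609 + 0.50801 = 4.2132.
⟨E⟩ = Σ EᵢPᵢ = 72.800 meV.
S/k_B = ln Z + ⟨E⟩/kT = ln(4.2132) + 72.800/108 = 1.4382 + 0.67407 = 2.11.

2.11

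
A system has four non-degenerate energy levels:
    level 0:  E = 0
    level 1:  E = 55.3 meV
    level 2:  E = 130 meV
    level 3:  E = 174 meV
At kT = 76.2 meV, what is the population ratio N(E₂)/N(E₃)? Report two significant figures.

n₂/n₃ = exp[−(E₂−E₃)/kT] = exp(−(-44 meV)/(76.2 meV)) = exp(0.5774) = 1.8.

1.8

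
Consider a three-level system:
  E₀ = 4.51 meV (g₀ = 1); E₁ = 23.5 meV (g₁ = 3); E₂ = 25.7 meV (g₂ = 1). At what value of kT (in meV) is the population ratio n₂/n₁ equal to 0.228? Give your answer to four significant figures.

5.793 meV

n₂/n₁ = (g₂/g₁) exp[−(E₂−E₁)/kT] = 0.228.
⇒ (E₂−E₁)/kT = ln((1/3)/0.228) = ln(1.46199) = 0.379799.
kT = 2.2 meV / 0.379799 = 5.793 meV.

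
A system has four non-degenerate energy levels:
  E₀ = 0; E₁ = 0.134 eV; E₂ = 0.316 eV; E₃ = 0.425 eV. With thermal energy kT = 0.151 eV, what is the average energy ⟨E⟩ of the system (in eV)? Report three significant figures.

Eᵢ/kT = 0, 0.88742, 2.0927, 2.8146.
Z = Σ e^(−Eᵢ/kT) = e^(−0) + e^(−0.88742) + e^(−2.0927) + e^(−2.8146) = 1.0000 + 0.41172 + 0.12335 + 0.059929 = 1.5950.
⟨E⟩ = Σ Eᵢ e^(−Eᵢ/kT) / Z = (0·1.0000 + 0.134·0.41172 + 0.316·0.12335 + 0.425·0.059929) / 1.5950 = 0.0750 eV.

0.0750 eV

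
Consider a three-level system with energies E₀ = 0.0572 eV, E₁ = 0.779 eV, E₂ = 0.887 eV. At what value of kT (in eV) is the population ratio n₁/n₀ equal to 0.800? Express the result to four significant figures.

3.235 eV

n₁/n₀ = exp[−(E₁−E₀)/kT] = 0.800.
⇒ (E₁−E₀)/kT = ln(1/0.800) = ln(1.25000) = 0.223144.
kT = 0.7218 eV / 0.223144 = 3.235 eV.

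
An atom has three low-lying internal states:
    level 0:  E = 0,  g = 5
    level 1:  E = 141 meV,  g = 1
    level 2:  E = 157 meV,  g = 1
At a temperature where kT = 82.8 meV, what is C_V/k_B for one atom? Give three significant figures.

0.188

Eᵢ/kT = 0, 1.7029, 1.8961.
Z = Σ gᵢe^(−Eᵢ/kT) = 5·e^(−0) + 1·e^(−1.7029) + 1·e^(−1.8961) = 5.0000 + 0.18215 + 0.15015 = 5.3323.
⟨E⟩ = 9.2374 meV, ⟨E²⟩ = 1373.2 meV².
C_V/k_B = (⟨E²⟩ − ⟨E⟩²)/(kT)² = (1373.2 − 85.330)/6855.8 = 0.188.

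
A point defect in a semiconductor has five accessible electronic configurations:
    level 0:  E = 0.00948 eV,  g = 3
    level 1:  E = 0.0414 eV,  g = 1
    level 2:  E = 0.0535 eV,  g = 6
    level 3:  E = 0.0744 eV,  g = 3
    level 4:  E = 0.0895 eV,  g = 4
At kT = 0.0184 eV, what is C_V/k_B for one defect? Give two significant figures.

Eᵢ/kT = 0.5152, 2.250, 2.908, 4.043, 4.864.
Z = Σ gᵢe^(−Eᵢ/kT) = 3·e^(−0.5152) + 1·e^(−2.250) + 6·e^(−2.908) + 3·e^(−4.043) + 4·e^(−4.864) = 1.792 + 0.1054 + 0.3275 + 0.05263 + 0.03088 = 2.308.
⟨E⟩ = 0.01974 eV, ⟨E²⟩ = 0.0007876 eV².
C_V/k_B = (⟨E²⟩ − ⟨E⟩²)/(kT)² = (0.0007876 − 0.0003897)/0.0003386 = 1.2.

1.2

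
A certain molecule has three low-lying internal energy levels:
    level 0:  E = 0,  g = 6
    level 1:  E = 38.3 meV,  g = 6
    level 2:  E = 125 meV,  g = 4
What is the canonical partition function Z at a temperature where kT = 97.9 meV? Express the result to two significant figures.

Z = 11

Eᵢ/kT = 0, 0.3912, 1.277.
Z = Σ gᵢe^(−Eᵢ/kT) = 6·e^(−0) + 6·e^(−0.3912) + 4·e^(−1.277) = 6.000 + 4.057 + 1.115 = 11.17.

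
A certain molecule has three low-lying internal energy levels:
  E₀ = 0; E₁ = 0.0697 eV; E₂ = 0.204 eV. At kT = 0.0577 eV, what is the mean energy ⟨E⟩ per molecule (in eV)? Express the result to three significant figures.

0.0202 eV

Eᵢ/kT = 0, 1.2080, 3.5355.
Z = Σ e^(−Eᵢ/kT) = e^(−0) + e^(−1.2080) + e^(−3.5355) = 1.0000 + 0.29879 + 0.029144 = 1.3279.
⟨E⟩ = Σ Eᵢ e^(−Eᵢ/kT) / Z = (0·1.0000 + 0.0697·0.29879 + 0.204·0.029144) / 1.3279 = 0.0202 eV.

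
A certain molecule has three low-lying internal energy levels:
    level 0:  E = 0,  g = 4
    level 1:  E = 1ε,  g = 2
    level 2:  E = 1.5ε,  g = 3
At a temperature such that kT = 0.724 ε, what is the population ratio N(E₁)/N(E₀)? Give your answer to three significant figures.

0.126

n₁/n₀ = (g₁/g₀) exp[−(E₁−E₀)/kT] = (2/4) × exp(−(1ε)/(0.724ε)) = (2/4) × exp(-1.3812) = 0.126.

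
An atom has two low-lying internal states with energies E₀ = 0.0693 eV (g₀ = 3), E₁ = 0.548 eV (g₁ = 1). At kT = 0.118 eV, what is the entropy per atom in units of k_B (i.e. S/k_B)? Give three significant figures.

Eᵢ/kT = 0.58729, 4.6441.
Z = Σ gᵢe^(−Eᵢ/kT) = 3·e^(−0.58729) + 1·e^(−4.6441) = 1.6675 + 0.0096182 = 1.6771.
⟨E⟩ = Σ EᵢPᵢ = 0.072046 eV.
S/k_B = ln Z + ⟨E⟩/kT = ln(1.6771) + 0.072046/0.118 = 0.51707 + 0.61056 = 1.13.

1.13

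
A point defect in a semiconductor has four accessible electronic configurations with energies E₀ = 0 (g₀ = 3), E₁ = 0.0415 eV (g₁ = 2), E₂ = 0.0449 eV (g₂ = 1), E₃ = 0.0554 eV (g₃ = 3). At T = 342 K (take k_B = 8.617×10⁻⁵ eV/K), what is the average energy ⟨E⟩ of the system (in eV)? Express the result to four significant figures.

0.01331 eV

k_BT = 8.617×10⁻⁵ × 342 K = 0.0294701 eV.
Eᵢ/kT = 0, 1.40821, 1.52358, 1.87987.
Z = Σ gᵢe^(−Eᵢ/kT) = 3·e^(−0) + 2·e^(−1.40821) + 1·e^(−1.52358) + 3·e^(−1.87987) = 3.00000 + 0.489161 + 0.217930 + 0.457830 = 4.16492.
⟨E⟩ = Σ Eᵢ gᵢe^(−Eᵢ/kT) / Z = (0·3.00000 + 0.0415·0.489161 + 0.0449·0.217930 + 0.0554·0.457830) / 4.16492 = 0.01331 eV.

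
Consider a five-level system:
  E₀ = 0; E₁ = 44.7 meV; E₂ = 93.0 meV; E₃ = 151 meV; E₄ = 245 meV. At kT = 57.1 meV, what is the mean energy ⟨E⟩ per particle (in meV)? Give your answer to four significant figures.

30.36 meV

Eᵢ/kT = 0, 0.782837, 1.62872, 2.64448, 4.29072.
Z = Σ e^(−Eᵢ/kT) = e^(−0) + e^(−0.782837) + e^(−1.62872) + e^(−2.64448) + e^(−4.29072) = 1.00000 + 0.457107 + 0.196181 + 0.0710423 + 0.0136951 = 1.73803.
⟨E⟩ = Σ Eᵢ e^(−Eᵢ/kT) / Z = (0·1.00000 + 44.7·0.457107 + 93.0·0.196181 + 151·0.0710423 + 245·0.0136951) / 1.73803 = 30.36 meV.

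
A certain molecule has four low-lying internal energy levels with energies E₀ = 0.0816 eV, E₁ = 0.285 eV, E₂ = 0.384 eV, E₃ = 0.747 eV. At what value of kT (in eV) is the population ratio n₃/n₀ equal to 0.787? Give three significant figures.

2.78 eV

n₃/n₀ = exp[−(E₃−E₀)/kT] = 0.787.
⇒ (E₃−E₀)/kT = ln(1/0.787) = ln(1.2706) = 0.23949.
kT = 0.6654 eV / 0.23949 = 2.78 eV.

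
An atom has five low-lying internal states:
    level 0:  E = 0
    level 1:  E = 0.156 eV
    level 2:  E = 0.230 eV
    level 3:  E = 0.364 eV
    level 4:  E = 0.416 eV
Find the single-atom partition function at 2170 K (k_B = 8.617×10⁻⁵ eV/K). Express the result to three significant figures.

k_BT = 8.617×10⁻⁵ × 2170 K = 0.18699 eV.
Eᵢ/kT = 0, 0.83427, 1.2300, 1.9466, 2.2247.
Z = Σ e^(−Eᵢ/kT) = e^(−0) + e^(−0.83427) + e^(−1.2300) + e^(−1.9466) + e^(−2.2247) = 1.0000 + 0.43419 + 0.29229 + 0.14276 + 0.10810 = 1.9773.

Z = 1.98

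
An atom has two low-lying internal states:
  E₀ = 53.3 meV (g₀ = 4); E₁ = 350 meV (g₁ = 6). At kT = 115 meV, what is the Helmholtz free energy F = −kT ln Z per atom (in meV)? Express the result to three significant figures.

-119 meV

Eᵢ/kT = 0.46348, 3.0435.
Z = Σ gᵢe^(−Eᵢ/kT) = 4·e^(−0.46348) + 6·e^(−3.0435) = 2.5164 + 0.28601 = 2.8024.
F = −kT ln Z = −115 × ln(2.8024) = −115 × 1.0305 = -119 meV.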